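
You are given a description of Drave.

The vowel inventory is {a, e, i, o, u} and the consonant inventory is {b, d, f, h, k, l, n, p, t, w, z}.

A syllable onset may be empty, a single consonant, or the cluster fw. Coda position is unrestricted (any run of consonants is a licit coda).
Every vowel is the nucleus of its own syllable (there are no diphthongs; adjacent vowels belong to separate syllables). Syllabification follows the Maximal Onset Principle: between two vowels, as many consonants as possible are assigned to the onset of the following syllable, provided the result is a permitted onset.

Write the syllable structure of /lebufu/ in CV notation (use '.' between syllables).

The vowels are e, u, u — 3 nuclei, so 3 syllables.
σ1/σ2 boundary: /b/ is a single consonant, so it becomes the next onset.
σ2/σ3 boundary: just /f/ — single C goes to the following onset.
Result: le.bu.fu.
Mapping each syllable to C/V: /le/ → CV, /bu/ → CV, /fu/ → CV.

CV.CV.CV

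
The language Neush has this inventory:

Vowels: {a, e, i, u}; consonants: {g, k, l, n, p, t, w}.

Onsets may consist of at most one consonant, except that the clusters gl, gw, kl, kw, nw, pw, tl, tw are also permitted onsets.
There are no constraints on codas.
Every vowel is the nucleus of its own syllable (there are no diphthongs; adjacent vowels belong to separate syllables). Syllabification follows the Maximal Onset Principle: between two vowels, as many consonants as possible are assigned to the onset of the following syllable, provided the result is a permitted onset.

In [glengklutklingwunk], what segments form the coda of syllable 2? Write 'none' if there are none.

t

The vowels are e, u, i, u — 4 nuclei, so 4 syllables.
Between /e/ (V1) and /u/ (V2): cluster /ngkl/ — the longest permitted-onset suffix is /kl/; onset = /kl/, preceding coda = /ng/.
Between /u/ (V2) and /i/ (V3): cluster /tkl/ — the longest permitted-onset suffix is /kl/; onset = /kl/, preceding coda = /t/.
Between /i/ (V3) and /u/ (V4): cluster /ngw/ — the longest permitted-onset suffix is /gw/; onset = /gw/, preceding coda = /n/.
Syllabification: gleng.klut.klin.gwunk.
Syllable 2 is /klut/: onset /kl/, nucleus /u/, coda /t/.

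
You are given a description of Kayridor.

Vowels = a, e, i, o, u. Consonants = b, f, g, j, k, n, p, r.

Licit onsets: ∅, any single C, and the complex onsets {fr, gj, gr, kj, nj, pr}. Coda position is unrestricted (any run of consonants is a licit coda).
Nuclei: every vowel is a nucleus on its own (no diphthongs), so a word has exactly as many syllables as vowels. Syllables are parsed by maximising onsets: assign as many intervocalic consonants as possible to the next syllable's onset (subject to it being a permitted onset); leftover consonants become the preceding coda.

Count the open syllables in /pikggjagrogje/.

3

Vowels present: i, a, o, e; each is a nucleus, giving 4 syllables.
σ1/σ2 boundary: /kggj/ splits as /kg/ + /gj/ (/gj/ is the longest suffix that is a licit onset).
σ2/σ3 boundary: /gr/ — entire cluster is a permitted onset → onset /gr/, coda ∅.
σ3/σ4 boundary: cluster /gj/ — /gj/ is itself a permitted onset, so the whole cluster goes right; preceding coda = ∅.
Putting it together: pikg.gja.gro.gje.
Classifying each syllable: /pikg/ (closed), /gja/ (open), /gro/ (open), /gje/ (open).
Open syllables: 3.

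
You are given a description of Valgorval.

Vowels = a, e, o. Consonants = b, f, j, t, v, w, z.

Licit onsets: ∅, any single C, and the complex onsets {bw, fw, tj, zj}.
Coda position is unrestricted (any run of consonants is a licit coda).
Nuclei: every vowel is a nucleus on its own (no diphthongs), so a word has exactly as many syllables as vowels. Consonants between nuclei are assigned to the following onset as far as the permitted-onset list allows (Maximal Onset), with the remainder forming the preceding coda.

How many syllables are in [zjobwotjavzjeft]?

4

Vowels present: o, o, a, e; each is a nucleus, giving 4 syllables.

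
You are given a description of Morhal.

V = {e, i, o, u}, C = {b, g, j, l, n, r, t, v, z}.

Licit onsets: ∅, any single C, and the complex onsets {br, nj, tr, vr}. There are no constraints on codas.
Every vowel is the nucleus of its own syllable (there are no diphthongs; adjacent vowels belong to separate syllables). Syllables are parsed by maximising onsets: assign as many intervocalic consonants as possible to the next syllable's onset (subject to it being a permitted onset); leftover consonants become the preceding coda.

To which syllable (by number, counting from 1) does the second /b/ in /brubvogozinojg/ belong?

1

Vowels present: u, o, o, i, o; each is a nucleus, giving 5 syllables.
V1 /u/ – V2 /o/: /bv/ splits as /b/ + /v/ (/v/ is the longest suffix that is a licit onset).
V2 /o/ – V3 /o/: /g/ → onset of the next syllable (single consonants are always licit onsets).
V3 /o/ – V4 /i/: just /z/ — single C goes to the following onset.
V4 /i/ – V5 /o/: /n/ is a single consonant, so it becomes the next onset.
So the parse is brub.vo.go.zi.nojg.
The second /b/ is in the coda of syllable 1 (/brub/).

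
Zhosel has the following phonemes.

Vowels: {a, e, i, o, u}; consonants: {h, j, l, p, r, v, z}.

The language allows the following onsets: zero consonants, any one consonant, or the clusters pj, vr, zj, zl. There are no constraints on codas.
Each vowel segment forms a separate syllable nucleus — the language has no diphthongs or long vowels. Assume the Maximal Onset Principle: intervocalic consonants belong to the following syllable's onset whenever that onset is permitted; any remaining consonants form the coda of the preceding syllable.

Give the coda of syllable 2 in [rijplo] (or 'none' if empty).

Nuclei (vowels): i, o → 2 syllables.
V1 /i/ – V2 /o/: /jpl/; trying suffixes from longest down, /l/ is the first permitted one, so coda /jp/ | onset /l/.
Result: rijp.lo.
Syllable 2 is /lo/: onset /l/, nucleus /o/, coda ∅.

none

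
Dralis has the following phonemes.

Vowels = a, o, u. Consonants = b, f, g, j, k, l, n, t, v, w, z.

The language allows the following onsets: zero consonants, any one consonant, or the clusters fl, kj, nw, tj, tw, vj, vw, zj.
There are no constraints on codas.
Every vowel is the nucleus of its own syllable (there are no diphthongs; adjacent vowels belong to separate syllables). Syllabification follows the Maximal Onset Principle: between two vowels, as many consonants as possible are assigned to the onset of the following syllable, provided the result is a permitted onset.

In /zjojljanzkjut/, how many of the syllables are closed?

3

Vowels present: o, a, u; each is a nucleus, giving 3 syllables.
V1 /o/ – V2 /a/: cluster /jlj/ — the longest permitted-onset suffix is /j/; onset = /j/, preceding coda = /jl/.
V2 /a/ – V3 /u/: /nzkj/; trying suffixes from longest down, /kj/ is the first permitted one, so coda /nz/ | onset /kj/.
So the parse is zjojl.janz.kjut.
Classifying each syllable: /zjojl/ (closed), /janz/ (closed), /kjut/ (closed).
Closed syllables: 3.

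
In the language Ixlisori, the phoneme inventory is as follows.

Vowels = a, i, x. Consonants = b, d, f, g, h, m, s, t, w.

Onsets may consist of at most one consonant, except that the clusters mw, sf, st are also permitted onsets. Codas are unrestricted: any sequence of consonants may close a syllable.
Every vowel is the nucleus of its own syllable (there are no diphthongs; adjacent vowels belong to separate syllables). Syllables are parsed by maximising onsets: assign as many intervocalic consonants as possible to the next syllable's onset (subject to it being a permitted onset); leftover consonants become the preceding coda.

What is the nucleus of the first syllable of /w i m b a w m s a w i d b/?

The vowels are i, a, a, i — 4 nuclei, so 4 syllables.
The first nucleus (vowel 1 from the left) is /i/.

i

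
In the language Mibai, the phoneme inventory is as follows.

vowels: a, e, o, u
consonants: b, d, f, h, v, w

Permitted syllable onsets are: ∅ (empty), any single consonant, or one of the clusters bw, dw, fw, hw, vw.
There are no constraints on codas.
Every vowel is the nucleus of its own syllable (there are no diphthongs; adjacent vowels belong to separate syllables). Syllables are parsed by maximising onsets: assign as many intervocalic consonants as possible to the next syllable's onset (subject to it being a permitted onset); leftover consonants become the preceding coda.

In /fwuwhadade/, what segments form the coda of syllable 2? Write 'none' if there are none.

Vowels present: u, a, a, e; each is a nucleus, giving 4 syllables.
/u…a/ gap (V1→V2): cluster /wh/ — the longest permitted-onset suffix is /h/; onset = /h/, preceding coda = /w/.
/a…a/ gap (V2→V3): /d/ is a single consonant, so it becomes the next onset.
/a…e/ gap (V3→V4): /d/ → onset of the next syllable (single consonants are always licit onsets).
So the parse is fwuw.ha.da.de.
Syllable 2 is /ha/: onset /h/, nucleus /a/, coda ∅.

none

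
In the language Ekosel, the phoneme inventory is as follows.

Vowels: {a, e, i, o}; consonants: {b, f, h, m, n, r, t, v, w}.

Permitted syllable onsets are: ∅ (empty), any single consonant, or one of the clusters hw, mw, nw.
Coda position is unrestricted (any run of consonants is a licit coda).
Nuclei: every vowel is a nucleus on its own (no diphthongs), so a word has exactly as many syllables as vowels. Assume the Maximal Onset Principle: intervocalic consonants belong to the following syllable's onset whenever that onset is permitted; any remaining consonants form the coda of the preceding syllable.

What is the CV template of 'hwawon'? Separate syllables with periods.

Vowels present: a, o; each is a nucleus, giving 2 syllables.
V1 /a/ – V2 /o/: /w/ is a single consonant, so it becomes the next onset.
Result: hwa.won.
Mapping each syllable to C/V: /hwa/ → CCV, /won/ → CVC.

CCV.CVC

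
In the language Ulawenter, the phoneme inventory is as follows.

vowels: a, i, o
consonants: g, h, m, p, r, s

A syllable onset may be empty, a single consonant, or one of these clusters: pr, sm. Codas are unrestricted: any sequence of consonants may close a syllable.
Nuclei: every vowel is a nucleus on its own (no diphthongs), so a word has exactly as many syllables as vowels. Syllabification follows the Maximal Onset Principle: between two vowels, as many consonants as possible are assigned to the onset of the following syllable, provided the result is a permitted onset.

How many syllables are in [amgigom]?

3

Vowels present: a, i, o; each is a nucleus, giving 3 syllables.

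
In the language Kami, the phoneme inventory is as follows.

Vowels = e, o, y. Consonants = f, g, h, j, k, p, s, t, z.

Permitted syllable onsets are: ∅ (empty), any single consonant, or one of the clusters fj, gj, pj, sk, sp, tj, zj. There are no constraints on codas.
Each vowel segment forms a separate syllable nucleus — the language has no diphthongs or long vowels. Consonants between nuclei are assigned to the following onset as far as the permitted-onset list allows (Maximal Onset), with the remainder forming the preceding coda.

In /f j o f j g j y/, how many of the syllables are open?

Vowels present: o, y; each is a nucleus, giving 2 syllables.
σ1/σ2 boundary: cluster /fjgj/ — the longest permitted-onset suffix is /gj/; onset = /gj/, preceding coda = /fj/.
Syllabification: fjofj.gjy.
Classifying each syllable: /fjofj/ (closed), /gjy/ (open).
Open syllables: 1.

1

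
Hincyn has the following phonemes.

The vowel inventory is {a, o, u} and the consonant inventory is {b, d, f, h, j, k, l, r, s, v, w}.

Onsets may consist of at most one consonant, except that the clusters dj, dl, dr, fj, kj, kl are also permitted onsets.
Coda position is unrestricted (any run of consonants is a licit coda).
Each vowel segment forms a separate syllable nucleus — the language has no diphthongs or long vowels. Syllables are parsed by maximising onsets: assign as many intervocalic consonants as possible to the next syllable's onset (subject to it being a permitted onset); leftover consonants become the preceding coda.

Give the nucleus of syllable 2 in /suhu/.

u

Nuclei (vowels): u, u → 2 syllables.
The second nucleus (vowel 2 from the left) is /u/.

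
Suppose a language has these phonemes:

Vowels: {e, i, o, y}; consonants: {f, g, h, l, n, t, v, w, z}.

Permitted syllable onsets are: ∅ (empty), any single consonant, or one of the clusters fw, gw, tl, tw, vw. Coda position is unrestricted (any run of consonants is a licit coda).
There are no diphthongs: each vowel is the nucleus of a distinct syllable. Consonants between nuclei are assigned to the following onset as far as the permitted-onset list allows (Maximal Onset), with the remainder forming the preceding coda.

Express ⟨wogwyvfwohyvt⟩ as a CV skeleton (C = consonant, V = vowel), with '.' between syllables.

CV.CCVC.CCV.CVCC

The vowels are o, y, o, y — 4 nuclei, so 4 syllables.
Between /o/ (V1) and /y/ (V2): /gw/ — entire cluster is a permitted onset → onset /gw/, coda ∅.
Between /y/ (V2) and /o/ (V3): /vfw/ — longest licit onset from the right is /fw/, leaving /v/ as coda.
Between /o/ (V3) and /y/ (V4): /h/ is a single consonant, so it becomes the next onset.
So the parse is wo.gwyv.fwo.hyvt.
Mapping each syllable to C/V: /wo/ → CV, /gwyv/ → CCVC, /fwo/ → CCV, /hyvt/ → CVCC.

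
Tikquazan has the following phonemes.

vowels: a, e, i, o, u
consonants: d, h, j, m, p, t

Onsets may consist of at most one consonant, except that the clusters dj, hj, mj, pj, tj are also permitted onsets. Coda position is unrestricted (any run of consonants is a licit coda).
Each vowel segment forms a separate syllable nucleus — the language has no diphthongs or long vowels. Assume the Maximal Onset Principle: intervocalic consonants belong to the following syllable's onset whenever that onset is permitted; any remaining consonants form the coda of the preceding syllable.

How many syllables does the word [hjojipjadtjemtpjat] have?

5

The vowels are o, i, a, e, a — 5 nuclei, so 5 syllables.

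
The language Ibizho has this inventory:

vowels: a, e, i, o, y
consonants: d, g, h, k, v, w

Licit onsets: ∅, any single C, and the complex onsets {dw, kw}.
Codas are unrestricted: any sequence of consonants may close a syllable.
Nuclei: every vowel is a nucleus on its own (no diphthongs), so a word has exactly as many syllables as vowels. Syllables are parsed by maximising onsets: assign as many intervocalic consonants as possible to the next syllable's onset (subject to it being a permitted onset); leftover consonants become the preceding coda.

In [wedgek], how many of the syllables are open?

Nuclei (vowels): e, e → 2 syllables.
V1 /e/ – V2 /e/: /dg/; trying suffixes from longest down, /g/ is the first permitted one, so coda /d/ | onset /g/.
Result: wed.gek.
Classifying each syllable: /wed/ (closed), /gek/ (closed).
Open syllables: 0.

0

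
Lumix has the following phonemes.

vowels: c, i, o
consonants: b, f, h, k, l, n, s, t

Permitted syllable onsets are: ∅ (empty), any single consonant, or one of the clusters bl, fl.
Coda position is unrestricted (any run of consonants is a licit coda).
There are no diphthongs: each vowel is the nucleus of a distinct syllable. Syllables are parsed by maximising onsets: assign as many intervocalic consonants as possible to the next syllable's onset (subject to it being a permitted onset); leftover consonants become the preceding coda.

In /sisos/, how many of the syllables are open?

The vowels are i, o — 2 nuclei, so 2 syllables.
Between /i/ (V1) and /o/ (V2): /s/ → onset of the next syllable (single consonants are always licit onsets).
So the parse is si.sos.
Classifying each syllable: /si/ (open), /sos/ (closed).
Open syllables: 1.

1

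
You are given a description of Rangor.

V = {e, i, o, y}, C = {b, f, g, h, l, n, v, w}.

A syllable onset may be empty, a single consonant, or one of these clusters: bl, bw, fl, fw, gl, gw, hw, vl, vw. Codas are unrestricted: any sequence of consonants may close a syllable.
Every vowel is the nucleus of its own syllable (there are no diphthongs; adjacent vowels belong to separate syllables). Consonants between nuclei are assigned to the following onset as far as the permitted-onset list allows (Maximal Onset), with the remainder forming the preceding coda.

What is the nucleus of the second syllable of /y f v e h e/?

e

Vowels present: y, e, e; each is a nucleus, giving 3 syllables.
The second nucleus (vowel 2 from the left) is /e/.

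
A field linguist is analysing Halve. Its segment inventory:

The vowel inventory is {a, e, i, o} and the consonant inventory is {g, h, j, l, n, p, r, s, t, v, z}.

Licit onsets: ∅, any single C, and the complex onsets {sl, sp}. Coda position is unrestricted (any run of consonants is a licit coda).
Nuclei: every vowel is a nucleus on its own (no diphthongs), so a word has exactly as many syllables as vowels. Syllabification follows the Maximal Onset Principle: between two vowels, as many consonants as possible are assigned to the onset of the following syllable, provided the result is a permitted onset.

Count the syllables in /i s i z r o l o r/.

The vowels are i, i, o, o — 4 nuclei, so 4 syllables.

4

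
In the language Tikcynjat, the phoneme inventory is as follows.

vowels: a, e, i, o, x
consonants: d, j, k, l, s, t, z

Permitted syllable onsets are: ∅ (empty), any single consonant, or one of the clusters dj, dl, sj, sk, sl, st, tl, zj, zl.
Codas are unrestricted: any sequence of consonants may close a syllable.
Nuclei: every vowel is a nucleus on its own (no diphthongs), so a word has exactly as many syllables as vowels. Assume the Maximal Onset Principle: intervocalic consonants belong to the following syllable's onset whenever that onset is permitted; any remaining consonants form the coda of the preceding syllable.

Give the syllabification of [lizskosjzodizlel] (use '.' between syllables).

Vowels present: i, o, o, i, e; each is a nucleus, giving 5 syllables.
Between /i/ (V1) and /o/ (V2): /zsk/ — longest licit onset from the right is /sk/, leaving /z/ as coda.
Between /o/ (V2) and /o/ (V3): /sjz/; trying suffixes from longest down, /z/ is the first permitted one, so coda /sj/ | onset /z/.
Between /o/ (V3) and /i/ (V4): /d/ → onset of the next syllable (single consonants are always licit onsets).
Between /i/ (V4) and /e/ (V5): /zl/ is a licit onset in full, so it all attaches to the next syllable.

liz.skosj.zo.di.zlel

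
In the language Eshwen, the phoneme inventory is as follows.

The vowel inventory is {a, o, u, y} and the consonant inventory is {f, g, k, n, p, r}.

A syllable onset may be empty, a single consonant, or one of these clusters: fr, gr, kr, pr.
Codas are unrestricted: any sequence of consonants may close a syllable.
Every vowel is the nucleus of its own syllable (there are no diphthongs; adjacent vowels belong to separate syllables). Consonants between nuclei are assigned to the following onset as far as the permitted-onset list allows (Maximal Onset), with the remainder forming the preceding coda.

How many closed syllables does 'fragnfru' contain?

1

Vowels present: a, u; each is a nucleus, giving 2 syllables.
Between /a/ (V1) and /u/ (V2): /gnfr/ splits as /gn/ + /fr/ (/fr/ is the longest suffix that is a licit onset).
Putting it together: fragn.fru.
Classifying each syllable: /fragn/ (closed), /fru/ (open).
Closed syllables: 1.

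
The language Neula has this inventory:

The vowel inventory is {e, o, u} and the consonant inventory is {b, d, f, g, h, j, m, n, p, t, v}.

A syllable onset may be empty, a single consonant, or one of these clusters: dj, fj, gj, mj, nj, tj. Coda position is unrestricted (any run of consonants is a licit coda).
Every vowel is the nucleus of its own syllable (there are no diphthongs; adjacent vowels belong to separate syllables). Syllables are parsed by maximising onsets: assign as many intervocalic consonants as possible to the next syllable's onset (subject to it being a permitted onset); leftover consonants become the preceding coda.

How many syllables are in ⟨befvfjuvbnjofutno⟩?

Vowels present: e, u, o, u, o; each is a nucleus, giving 5 syllables.

5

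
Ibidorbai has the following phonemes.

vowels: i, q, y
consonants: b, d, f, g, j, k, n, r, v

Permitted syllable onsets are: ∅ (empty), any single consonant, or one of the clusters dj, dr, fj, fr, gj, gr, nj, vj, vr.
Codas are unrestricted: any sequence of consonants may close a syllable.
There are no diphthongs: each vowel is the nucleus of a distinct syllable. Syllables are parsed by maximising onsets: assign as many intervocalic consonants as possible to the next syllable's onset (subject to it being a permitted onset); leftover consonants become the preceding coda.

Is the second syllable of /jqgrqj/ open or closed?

The vowels are q, q — 2 nuclei, so 2 syllables.
V1 /q/ – V2 /q/: /gr/ — entire cluster is a permitted onset → onset /gr/, coda ∅.
So the parse is jq.grqj.
Syllable 2 is /grqj/ with coda /j/, so it is closed.

closed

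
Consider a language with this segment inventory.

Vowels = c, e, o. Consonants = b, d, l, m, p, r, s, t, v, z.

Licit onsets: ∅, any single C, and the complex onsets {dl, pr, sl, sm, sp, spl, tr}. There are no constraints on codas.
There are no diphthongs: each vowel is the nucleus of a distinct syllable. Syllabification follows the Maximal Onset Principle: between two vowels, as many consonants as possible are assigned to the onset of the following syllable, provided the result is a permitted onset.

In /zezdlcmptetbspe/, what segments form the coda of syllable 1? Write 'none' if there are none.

Nuclei (vowels): e, c, e, e → 4 syllables.
/e…c/ gap (V1→V2): /zdl/ splits as /z/ + /dl/ (/dl/ is the longest suffix that is a licit onset).
/c…e/ gap (V2→V3): cluster /mpt/ — the longest permitted-onset suffix is /t/; onset = /t/, preceding coda = /mp/.
/e…e/ gap (V3→V4): cluster /tbsp/ — the longest permitted-onset suffix is /sp/; onset = /sp/, preceding coda = /tb/.
Putting it together: zez.dlcmp.tetb.spe.
Syllable 1 is /zez/: onset /z/, nucleus /e/, coda /z/.

z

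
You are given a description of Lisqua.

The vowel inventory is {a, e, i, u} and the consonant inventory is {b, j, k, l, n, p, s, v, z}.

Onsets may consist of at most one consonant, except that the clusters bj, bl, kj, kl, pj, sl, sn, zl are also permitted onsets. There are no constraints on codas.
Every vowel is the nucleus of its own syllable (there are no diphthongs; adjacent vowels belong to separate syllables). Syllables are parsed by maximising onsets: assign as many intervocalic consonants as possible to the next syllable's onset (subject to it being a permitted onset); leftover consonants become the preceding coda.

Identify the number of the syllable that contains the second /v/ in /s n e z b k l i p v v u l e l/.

3

The vowels are e, i, u, e — 4 nuclei, so 4 syllables.
σ1/σ2 boundary: /zbkl/; trying suffixes from longest down, /kl/ is the first permitted one, so coda /zb/ | onset /kl/.
σ2/σ3 boundary: /pvv/ splits as /pv/ + /v/ (/v/ is the longest suffix that is a licit onset).
σ3/σ4 boundary: just /l/ — single C goes to the following onset.
Result: snezb.klipv.vu.lel.
The second /v/ is in the onset of syllable 3 (/vu/).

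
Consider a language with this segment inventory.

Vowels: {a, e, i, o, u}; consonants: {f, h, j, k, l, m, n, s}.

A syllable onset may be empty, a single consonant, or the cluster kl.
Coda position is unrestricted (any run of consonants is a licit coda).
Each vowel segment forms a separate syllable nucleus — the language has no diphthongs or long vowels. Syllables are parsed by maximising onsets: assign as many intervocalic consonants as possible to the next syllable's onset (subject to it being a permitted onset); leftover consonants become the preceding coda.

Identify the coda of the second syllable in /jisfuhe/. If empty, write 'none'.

Nuclei (vowels): i, u, e → 3 syllables.
V1 /i/ – V2 /u/: /sf/ splits as /s/ + /f/ (/f/ is the longest suffix that is a licit onset).
V2 /u/ – V3 /e/: just /h/ — single C goes to the following onset.
So the parse is jis.fu.he.
Syllable 2 is /fu/: onset /f/, nucleus /u/, coda ∅.

none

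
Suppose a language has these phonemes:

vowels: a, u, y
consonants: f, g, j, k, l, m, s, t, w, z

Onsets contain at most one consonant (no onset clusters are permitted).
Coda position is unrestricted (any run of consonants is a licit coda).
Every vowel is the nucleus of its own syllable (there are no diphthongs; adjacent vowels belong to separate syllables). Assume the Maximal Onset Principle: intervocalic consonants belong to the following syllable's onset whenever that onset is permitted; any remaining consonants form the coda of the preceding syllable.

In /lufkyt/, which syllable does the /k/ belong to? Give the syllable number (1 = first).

Vowels present: u, y; each is a nucleus, giving 2 syllables.
σ1/σ2 boundary: cluster /fk/ — the longest permitted-onset suffix is /k/; onset = /k/, preceding coda = /f/.
Syllabification: luf.kyt.
The /k/ is in the onset of syllable 2 (/kyt/).

2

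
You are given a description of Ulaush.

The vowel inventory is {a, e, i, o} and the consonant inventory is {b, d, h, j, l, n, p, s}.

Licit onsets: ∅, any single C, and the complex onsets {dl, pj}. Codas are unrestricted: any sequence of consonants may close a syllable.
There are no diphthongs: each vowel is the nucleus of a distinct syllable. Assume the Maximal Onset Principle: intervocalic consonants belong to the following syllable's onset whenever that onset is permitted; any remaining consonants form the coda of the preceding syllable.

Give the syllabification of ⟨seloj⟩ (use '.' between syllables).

se.loj

Vowels present: e, o; each is a nucleus, giving 2 syllables.
V1 /e/ – V2 /o/: /l/ is a single consonant, so it becomes the next onset.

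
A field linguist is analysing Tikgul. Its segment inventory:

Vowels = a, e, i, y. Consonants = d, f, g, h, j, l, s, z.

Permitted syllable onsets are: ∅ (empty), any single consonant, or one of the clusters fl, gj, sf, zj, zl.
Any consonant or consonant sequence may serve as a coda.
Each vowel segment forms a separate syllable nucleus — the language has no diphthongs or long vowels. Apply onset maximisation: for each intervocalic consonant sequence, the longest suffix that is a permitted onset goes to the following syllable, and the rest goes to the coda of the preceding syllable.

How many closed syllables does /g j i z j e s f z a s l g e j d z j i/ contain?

The vowels are i, e, a, e, i — 5 nuclei, so 5 syllables.
/i…e/ gap (V1→V2): /zj/ is a licit onset in full, so it all attaches to the next syllable.
/e…a/ gap (V2→V3): /sfz/; trying suffixes from longest down, /z/ is the first permitted one, so coda /sf/ | onset /z/.
/a…e/ gap (V3→V4): /slg/ — longest licit onset from the right is /g/, leaving /sl/ as coda.
/e…i/ gap (V4→V5): /jdzj/ splits as /jd/ + /zj/ (/zj/ is the longest suffix that is a licit onset).
Result: gji.zjesf.zasl.gejd.zji.
Classifying each syllable: /gji/ (open), /zjesf/ (closed), /zasl/ (closed), /gejd/ (closed), /zji/ (open).
Closed syllables: 3.

3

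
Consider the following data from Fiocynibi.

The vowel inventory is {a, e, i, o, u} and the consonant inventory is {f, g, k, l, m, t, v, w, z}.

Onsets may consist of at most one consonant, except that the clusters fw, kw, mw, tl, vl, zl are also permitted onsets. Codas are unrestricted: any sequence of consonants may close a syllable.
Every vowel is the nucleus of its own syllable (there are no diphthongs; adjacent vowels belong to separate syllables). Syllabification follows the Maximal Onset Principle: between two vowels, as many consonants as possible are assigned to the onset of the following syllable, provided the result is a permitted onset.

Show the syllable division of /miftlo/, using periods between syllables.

mif.tlo

Vowels present: i, o; each is a nucleus, giving 2 syllables.
/i…o/ gap (V1→V2): /ftl/ — longest licit onset from the right is /tl/, leaving /f/ as coda.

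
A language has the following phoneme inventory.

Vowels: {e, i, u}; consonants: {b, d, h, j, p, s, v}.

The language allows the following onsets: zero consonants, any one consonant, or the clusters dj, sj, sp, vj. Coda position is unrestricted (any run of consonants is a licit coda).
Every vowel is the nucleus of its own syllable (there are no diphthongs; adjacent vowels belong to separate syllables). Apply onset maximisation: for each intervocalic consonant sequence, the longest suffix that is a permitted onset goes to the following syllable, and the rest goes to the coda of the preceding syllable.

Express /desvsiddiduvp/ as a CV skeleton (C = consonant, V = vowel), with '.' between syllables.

CVCC.CVC.CV.CVCC

The vowels are e, i, i, u — 4 nuclei, so 4 syllables.
V1 /e/ – V2 /i/: /svs/ — longest licit onset from the right is /s/, leaving /sv/ as coda.
V2 /i/ – V3 /i/: cluster /dd/ — the longest permitted-onset suffix is /d/; onset = /d/, preceding coda = /d/.
V3 /i/ – V4 /u/: /d/ → onset of the next syllable (single consonants are always licit onsets).
So the parse is desv.sid.di.duvp.
Mapping each syllable to C/V: /desv/ → CVCC, /sid/ → CVC, /di/ → CV, /duvp/ → CVCC.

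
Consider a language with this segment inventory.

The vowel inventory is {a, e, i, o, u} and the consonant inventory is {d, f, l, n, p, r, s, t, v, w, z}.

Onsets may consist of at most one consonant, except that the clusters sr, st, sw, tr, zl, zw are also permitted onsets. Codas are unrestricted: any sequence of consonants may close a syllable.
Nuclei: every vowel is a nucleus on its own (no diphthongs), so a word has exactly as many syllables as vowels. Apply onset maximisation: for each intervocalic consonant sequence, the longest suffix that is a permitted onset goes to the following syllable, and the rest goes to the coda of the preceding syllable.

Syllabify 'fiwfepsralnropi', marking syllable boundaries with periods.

Vowels present: i, e, a, o, i; each is a nucleus, giving 5 syllables.
/i…e/ gap (V1→V2): cluster /wf/ — the longest permitted-onset suffix is /f/; onset = /f/, preceding coda = /w/.
/e…a/ gap (V2→V3): /psr/ splits as /p/ + /sr/ (/sr/ is the longest suffix that is a licit onset).
/a…o/ gap (V3→V4): cluster /lnr/ — the longest permitted-onset suffix is /r/; onset = /r/, preceding coda = /ln/.
/o…i/ gap (V4→V5): /p/ is a single consonant, so it becomes the next onset.

fiw.fep.sraln.ro.pi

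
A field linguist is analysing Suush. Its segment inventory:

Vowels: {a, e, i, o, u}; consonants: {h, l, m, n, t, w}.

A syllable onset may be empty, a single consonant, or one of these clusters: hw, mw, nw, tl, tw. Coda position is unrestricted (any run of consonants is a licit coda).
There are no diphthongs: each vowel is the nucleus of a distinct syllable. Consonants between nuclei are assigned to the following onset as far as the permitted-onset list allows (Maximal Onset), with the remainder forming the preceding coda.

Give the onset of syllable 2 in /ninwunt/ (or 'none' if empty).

nw

Nuclei (vowels): i, u → 2 syllables.
σ1/σ2 boundary: /nw/ is a licit onset in full, so it all attaches to the next syllable.
So the parse is ni.nwunt.
Syllable 2 is /nwunt/: onset /nw/, nucleus /u/, coda /nt/.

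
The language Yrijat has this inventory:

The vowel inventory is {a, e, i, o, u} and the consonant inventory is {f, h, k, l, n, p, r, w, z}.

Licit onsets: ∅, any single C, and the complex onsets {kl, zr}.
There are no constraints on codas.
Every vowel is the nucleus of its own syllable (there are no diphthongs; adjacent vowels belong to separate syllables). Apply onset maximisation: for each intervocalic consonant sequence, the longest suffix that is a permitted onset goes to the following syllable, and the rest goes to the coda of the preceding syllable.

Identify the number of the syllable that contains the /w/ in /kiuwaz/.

Nuclei (vowels): i, u, a → 3 syllables.
/i…u/ gap (V1→V2): nothing intervenes; syllable break is V.V.
/u…a/ gap (V2→V3): just /w/ — single C goes to the following onset.
Result: ki.u.waz.
The /w/ is in the onset of syllable 3 (/waz/).

3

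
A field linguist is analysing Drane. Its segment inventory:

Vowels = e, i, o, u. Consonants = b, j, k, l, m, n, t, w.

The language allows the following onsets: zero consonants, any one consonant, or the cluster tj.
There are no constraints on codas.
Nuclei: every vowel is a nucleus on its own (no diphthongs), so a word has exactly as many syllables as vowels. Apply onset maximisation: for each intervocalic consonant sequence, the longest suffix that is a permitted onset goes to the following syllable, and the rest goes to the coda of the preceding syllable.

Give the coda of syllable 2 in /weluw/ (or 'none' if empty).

w

Nuclei (vowels): e, u → 2 syllables.
/e…u/ gap (V1→V2): just /l/ — single C goes to the following onset.
Putting it together: we.luw.
Syllable 2 is /luw/: onset /l/, nucleus /u/, coda /w/.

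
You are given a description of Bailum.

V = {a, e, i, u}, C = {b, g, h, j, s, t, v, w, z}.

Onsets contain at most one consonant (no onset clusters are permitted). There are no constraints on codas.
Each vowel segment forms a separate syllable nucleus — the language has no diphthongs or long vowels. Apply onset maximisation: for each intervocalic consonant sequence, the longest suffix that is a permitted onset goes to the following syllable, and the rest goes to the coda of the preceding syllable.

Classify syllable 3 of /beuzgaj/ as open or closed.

closed

Nuclei (vowels): e, u, a → 3 syllables.
/e…u/ gap (V1→V2): hiatus — the boundary sits between the two vowels.
/u…a/ gap (V2→V3): /zg/ — longest licit onset from the right is /g/, leaving /z/ as coda.
Putting it together: be.uz.gaj.
Syllable 3 is /gaj/ with coda /j/, so it is closed.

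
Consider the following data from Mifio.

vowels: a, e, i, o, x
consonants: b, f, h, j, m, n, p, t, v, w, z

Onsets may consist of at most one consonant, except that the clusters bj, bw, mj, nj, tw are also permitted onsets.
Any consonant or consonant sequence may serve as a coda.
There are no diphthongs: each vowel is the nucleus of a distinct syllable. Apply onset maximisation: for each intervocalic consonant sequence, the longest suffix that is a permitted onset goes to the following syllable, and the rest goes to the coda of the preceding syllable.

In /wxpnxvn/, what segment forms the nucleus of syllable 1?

Vowels present: x, x; each is a nucleus, giving 2 syllables.
The first nucleus (vowel 1 from the left) is /x/.

x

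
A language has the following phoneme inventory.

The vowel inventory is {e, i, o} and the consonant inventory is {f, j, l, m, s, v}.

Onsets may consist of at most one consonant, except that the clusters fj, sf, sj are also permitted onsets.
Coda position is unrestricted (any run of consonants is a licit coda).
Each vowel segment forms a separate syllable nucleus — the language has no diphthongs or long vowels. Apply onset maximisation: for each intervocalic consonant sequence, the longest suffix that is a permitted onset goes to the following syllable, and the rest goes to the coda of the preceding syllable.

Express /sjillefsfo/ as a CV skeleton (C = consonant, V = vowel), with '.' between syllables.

CCVC.CVC.CCV

Nuclei (vowels): i, e, o → 3 syllables.
Between /i/ (V1) and /e/ (V2): /ll/ splits as /l/ + /l/ (/l/ is the longest suffix that is a licit onset).
Between /e/ (V2) and /o/ (V3): /fsf/ — longest licit onset from the right is /sf/, leaving /f/ as coda.
So the parse is sjil.lef.sfo.
Mapping each syllable to C/V: /sjil/ → CCVC, /lef/ → CVC, /sfo/ → CCV.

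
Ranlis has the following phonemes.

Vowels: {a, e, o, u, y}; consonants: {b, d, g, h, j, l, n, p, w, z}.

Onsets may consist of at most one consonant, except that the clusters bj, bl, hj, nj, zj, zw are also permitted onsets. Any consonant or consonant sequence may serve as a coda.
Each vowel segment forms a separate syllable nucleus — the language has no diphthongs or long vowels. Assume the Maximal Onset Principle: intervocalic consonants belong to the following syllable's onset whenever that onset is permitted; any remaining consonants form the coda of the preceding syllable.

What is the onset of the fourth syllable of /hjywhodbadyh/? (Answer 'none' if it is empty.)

The vowels are y, o, a, y — 4 nuclei, so 4 syllables.
Between /y/ (V1) and /o/ (V2): /wh/ — longest licit onset from the right is /h/, leaving /w/ as coda.
Between /o/ (V2) and /a/ (V3): /db/; trying suffixes from longest down, /b/ is the first permitted one, so coda /d/ | onset /b/.
Between /a/ (V3) and /y/ (V4): just /d/ — single C goes to the following onset.
Putting it together: hjyw.hod.ba.dyh.
Syllable 4 is /dyh/: onset /d/, nucleus /y/, coda /h/.

d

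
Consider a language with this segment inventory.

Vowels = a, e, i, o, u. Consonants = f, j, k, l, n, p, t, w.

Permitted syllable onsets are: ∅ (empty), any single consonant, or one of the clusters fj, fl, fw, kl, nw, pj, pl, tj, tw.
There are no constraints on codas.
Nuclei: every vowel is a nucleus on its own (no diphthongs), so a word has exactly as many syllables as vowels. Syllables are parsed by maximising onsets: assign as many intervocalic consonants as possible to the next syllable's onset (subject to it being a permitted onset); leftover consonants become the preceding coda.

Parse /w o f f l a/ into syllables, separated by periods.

wof.fla

The vowels are o, a — 2 nuclei, so 2 syllables.
V1 /o/ – V2 /a/: cluster /ffl/ — the longest permitted-onset suffix is /fl/; onset = /fl/, preceding coda = /f/.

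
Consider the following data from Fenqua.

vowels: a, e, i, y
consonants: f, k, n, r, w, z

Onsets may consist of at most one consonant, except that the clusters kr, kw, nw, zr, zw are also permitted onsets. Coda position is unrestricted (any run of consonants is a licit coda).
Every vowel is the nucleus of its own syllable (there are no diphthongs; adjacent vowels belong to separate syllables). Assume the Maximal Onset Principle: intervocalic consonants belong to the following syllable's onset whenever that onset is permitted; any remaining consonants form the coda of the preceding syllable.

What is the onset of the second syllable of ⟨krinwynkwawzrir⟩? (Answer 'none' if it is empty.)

Vowels present: i, y, a, i; each is a nucleus, giving 4 syllables.
σ1/σ2 boundary: /nw/ is a licit onset in full, so it all attaches to the next syllable.
σ2/σ3 boundary: /nkw/; trying suffixes from longest down, /kw/ is the first permitted one, so coda /n/ | onset /kw/.
σ3/σ4 boundary: cluster /wzr/ — the longest permitted-onset suffix is /zr/; onset = /zr/, preceding coda = /w/.
Putting it together: kri.nwyn.kwaw.zrir.
Syllable 2 is /nwyn/: onset /nw/, nucleus /y/, coda /n/.

nw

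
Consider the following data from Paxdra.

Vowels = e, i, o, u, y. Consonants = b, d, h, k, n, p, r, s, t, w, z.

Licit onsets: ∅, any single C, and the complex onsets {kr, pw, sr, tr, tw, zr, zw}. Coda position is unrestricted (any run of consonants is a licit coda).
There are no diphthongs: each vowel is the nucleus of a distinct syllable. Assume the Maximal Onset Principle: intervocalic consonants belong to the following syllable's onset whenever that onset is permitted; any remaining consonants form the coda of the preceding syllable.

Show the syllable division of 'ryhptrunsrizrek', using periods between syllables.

Vowels present: y, u, i, e; each is a nucleus, giving 4 syllables.
Between /y/ (V1) and /u/ (V2): /hptr/ — longest licit onset from the right is /tr/, leaving /hp/ as coda.
Between /u/ (V2) and /i/ (V3): /nsr/ — longest licit onset from the right is /sr/, leaving /n/ as coda.
Between /i/ (V3) and /e/ (V4): /zr/ — entire cluster is a permitted onset → onset /zr/, coda ∅.

ryhp.trun.sri.zrek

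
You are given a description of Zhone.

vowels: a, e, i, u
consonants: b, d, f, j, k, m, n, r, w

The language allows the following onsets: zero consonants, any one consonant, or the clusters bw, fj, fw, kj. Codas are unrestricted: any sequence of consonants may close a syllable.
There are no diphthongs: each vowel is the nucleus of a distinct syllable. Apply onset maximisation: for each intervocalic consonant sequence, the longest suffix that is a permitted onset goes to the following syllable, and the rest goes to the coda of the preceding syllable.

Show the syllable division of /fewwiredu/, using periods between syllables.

The vowels are e, i, e, u — 4 nuclei, so 4 syllables.
/e…i/ gap (V1→V2): cluster /ww/ — the longest permitted-onset suffix is /w/; onset = /w/, preceding coda = /w/.
/i…e/ gap (V2→V3): /r/ → onset of the next syllable (single consonants are always licit onsets).
/e…u/ gap (V3→V4): /d/ → onset of the next syllable (single consonants are always licit onsets).

few.wi.re.du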